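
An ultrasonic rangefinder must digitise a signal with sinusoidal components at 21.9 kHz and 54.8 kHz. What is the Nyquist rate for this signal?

109.6 kHz

Highest-frequency component: 54.8 kHz.
Nyquist rate = 2 × 54.8 kHz = 109.6 kHz.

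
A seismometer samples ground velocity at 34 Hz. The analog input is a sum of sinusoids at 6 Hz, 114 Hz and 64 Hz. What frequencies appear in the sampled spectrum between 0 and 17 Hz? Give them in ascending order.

fs/2 = 17 Hz.
6 Hz ≤ fs/2 = 17 Hz, passes unchanged.
114 Hz mod fs = 12 Hz.
12 Hz ≤ fs/2 = 17 Hz, appears at 12 Hz.
64 Hz mod fs = 30 Hz.
30 Hz > fs/2 = 17 Hz, folds to fs − 30 Hz = 4 Hz.
Distinct values: {4 Hz, 6 Hz, 12 Hz}.

4 Hz, 6 Hz, 12 Hz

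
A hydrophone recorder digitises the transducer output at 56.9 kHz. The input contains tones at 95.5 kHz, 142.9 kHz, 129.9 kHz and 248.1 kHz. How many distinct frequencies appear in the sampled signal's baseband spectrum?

4

fs/2 = 28.45 kHz.
95.5 kHz mod fs = 38.6 kHz.
38.6 kHz > fs/2 = 28.45 kHz, folds to fs − 38.6 kHz = 18.3 kHz.
142.9 kHz mod fs = 29.1 kHz.
29.1 kHz > fs/2 = 28.45 kHz, folds to fs − 29.1 kHz = 27.8 kHz.
129.9 kHz mod fs = 16.1 kHz.
16.1 kHz ≤ fs/2 = 28.45 kHz, appears at 16.1 kHz.
248.1 kHz mod fs = 20.5 kHz.
20.5 kHz ≤ fs/2 = 28.45 kHz, appears at 20.5 kHz.
Distinct values: {16.1 kHz, 18.3 kHz, 20.5 kHz, 27.8 kHz} → 4.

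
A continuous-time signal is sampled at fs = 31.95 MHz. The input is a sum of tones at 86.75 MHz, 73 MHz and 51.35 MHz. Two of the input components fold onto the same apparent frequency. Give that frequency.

fs/2 = 15.975 MHz.
86.75 MHz mod fs = 22.85 MHz.
22.85 MHz > fs/2 = 15.975 MHz, folds to fs − 22.85 MHz = 9.1 MHz.
73 MHz mod fs = 9.1 MHz.
9.1 MHz ≤ fs/2 = 15.975 MHz, appears at 9.1 MHz.
51.35 MHz mod fs = 19.4 MHz.
19.4 MHz > fs/2 = 15.975 MHz, folds to fs − 19.4 MHz = 12.55 MHz.
73 MHz and 86.75 MHz both map to 9.1 MHz.

9.1 MHz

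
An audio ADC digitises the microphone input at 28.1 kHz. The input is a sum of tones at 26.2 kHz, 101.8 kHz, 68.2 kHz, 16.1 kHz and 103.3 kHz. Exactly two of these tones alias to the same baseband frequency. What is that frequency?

fs/2 = 14.05 kHz.
26.2 kHz > fs/2 = 14.05 kHz, folds to fs − 26.2 kHz = 1.9 kHz.
101.8 kHz mod fs = 17.5 kHz.
17.5 kHz > fs/2 = 14.05 kHz, folds to fs − 17.5 kHz = 10.6 kHz.
68.2 kHz mod fs = 12 kHz.
12 kHz ≤ fs/2 = 14.05 kHz, appears at 12 kHz.
16.1 kHz > fs/2 = 14.05 kHz, folds to fs − 16.1 kHz = 12 kHz.
103.3 kHz mod fs = 19 kHz.
19 kHz > fs/2 = 14.05 kHz, folds to fs − 19 kHz = 9.1 kHz.
16.1 kHz and 68.2 kHz both map to 12 kHz.

12 kHz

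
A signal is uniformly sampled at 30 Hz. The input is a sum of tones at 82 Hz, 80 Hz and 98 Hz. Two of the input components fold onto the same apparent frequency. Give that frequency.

fs/2 = 15 Hz.
82 Hz mod fs = 22 Hz.
22 Hz > fs/2 = 15 Hz, folds to fs − 22 Hz = 8 Hz.
80 Hz mod fs = 20 Hz.
20 Hz > fs/2 = 15 Hz, folds to fs − 20 Hz = 10 Hz.
98 Hz mod fs = 8 Hz.
8 Hz ≤ fs/2 = 15 Hz, appears at 8 Hz.
82 Hz and 98 Hz both map to 8 Hz.

8 Hz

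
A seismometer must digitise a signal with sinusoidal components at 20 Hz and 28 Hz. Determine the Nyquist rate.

56 Hz

Highest-frequency component: 28 Hz.
Nyquist rate = 2 × 28 Hz = 56 Hz.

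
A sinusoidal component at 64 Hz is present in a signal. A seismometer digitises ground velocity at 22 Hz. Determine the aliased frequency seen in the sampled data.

2 Hz

64 Hz mod fs = 20 Hz.
20 Hz > fs/2 = 11 Hz, folds to fs − 20 Hz = 2 Hz.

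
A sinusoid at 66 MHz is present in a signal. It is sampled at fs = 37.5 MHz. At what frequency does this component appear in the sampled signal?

66 MHz mod fs = 28.5 MHz.
28.5 MHz > fs/2 = 18.75 MHz, folds to fs − 28.5 MHz = 9 MHz.

9 MHz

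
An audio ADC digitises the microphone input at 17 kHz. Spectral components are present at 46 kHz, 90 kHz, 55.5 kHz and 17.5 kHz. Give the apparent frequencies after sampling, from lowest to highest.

0.5 kHz, 4.5 kHz, 5 kHz

fs/2 = 8.5 kHz.
46 kHz mod fs = 12 kHz.
12 kHz > fs/2 = 8.5 kHz, folds to fs − 12 kHz = 5 kHz.
90 kHz mod fs = 5 kHz.
5 kHz ≤ fs/2 = 8.5 kHz, appears at 5 kHz.
55.5 kHz mod fs = 4.5 kHz.
4.5 kHz ≤ fs/2 = 8.5 kHz, appears at 4.5 kHz.
17.5 kHz mod fs = 0.5 kHz.
0.5 kHz ≤ fs/2 = 8.5 kHz, appears at 0.5 kHz.
Distinct values: {0.5 kHz, 4.5 kHz, 5 kHz}.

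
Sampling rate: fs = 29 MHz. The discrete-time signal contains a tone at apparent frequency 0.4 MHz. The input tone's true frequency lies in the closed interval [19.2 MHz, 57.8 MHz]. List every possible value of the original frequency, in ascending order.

Frequencies that alias to 0.4 MHz are k·fs ± 0.4 MHz for integer k ≥ 0.
k=0: 0.4 MHz.
k=1: 28.6 MHz, 29.4 MHz.
k=2: 57.6 MHz, 58.4 MHz.
k=3: 86.6 MHz, 87.4 MHz.
Within [19.2 MHz, 57.8 MHz]: 28.6 MHz, 29.4 MHz, 57.6 MHz.

28.6 MHz, 29.4 MHz, 57.6 MHz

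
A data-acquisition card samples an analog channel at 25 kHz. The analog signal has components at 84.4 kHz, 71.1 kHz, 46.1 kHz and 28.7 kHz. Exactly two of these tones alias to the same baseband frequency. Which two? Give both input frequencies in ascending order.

fs/2 = 12.5 kHz.
84.4 kHz mod fs = 9.4 kHz.
9.4 kHz ≤ fs/2 = 12.5 kHz, appears at 9.4 kHz.
71.1 kHz mod fs = 21.1 kHz.
21.1 kHz > fs/2 = 12.5 kHz, folds to fs − 21.1 kHz = 3.9 kHz.
46.1 kHz mod fs = 21.1 kHz.
21.1 kHz > fs/2 = 12.5 kHz, folds to fs − 21.1 kHz = 3.9 kHz.
28.7 kHz mod fs = 3.7 kHz.
3.7 kHz ≤ fs/2 = 12.5 kHz, appears at 3.7 kHz.
46.1 kHz and 71.1 kHz both map to 3.9 kHz.

46.1 kHz, 71.1 kHz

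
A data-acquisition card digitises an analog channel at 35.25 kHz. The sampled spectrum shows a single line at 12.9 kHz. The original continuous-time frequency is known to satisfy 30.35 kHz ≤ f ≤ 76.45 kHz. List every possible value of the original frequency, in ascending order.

48.15 kHz, 57.6 kHz

Frequencies that alias to 12.9 kHz are k·fs ± 12.9 kHz for integer k ≥ 0.
k=0: 12.9 kHz.
k=1: 22.35 kHz, 48.15 kHz.
k=2: 57.6 kHz, 83.4 kHz.
k=3: 92.85 kHz, 118.65 kHz.
Within [30.35 kHz, 76.45 kHz]: 48.15 kHz, 57.6 kHz.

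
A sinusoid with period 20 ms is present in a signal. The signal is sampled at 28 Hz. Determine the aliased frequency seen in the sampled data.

6 Hz

T = 20 ms → f = 1/T = 50 Hz.
50 Hz mod fs = 22 Hz.
22 Hz > fs/2 = 14 Hz, folds to fs − 22 Hz = 6 Hz.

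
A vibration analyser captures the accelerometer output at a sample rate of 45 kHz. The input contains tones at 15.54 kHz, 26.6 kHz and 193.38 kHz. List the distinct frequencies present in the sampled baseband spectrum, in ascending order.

13.38 kHz, 15.54 kHz, 18.4 kHz

fs/2 = 22.5 kHz.
15.54 kHz ≤ fs/2 = 22.5 kHz, passes unchanged.
26.6 kHz > fs/2 = 22.5 kHz, folds to fs − 26.6 kHz = 18.4 kHz.
193.38 kHz mod fs = 13.38 kHz.
13.38 kHz ≤ fs/2 = 22.5 kHz, appears at 13.38 kHz.
Distinct values: {13.38 kHz, 15.54 kHz, 18.4 kHz}.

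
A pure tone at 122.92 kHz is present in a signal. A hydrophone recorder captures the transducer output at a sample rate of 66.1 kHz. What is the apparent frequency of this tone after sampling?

9.28 kHz

122.92 kHz mod fs = 56.82 kHz.
56.82 kHz > fs/2 = 33.05 kHz, folds to fs − 56.82 kHz = 9.28 kHz.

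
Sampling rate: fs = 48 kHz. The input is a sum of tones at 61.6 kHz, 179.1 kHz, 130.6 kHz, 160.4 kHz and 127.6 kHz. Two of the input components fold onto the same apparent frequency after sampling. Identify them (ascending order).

127.6 kHz, 160.4 kHz

fs/2 = 24 kHz.
61.6 kHz mod fs = 13.6 kHz.
13.6 kHz ≤ fs/2 = 24 kHz, appears at 13.6 kHz.
179.1 kHz mod fs = 35.1 kHz.
35.1 kHz > fs/2 = 24 kHz, folds to fs − 35.1 kHz = 12.9 kHz.
130.6 kHz mod fs = 34.6 kHz.
34.6 kHz > fs/2 = 24 kHz, folds to fs − 34.6 kHz = 13.4 kHz.
160.4 kHz mod fs = 16.4 kHz.
16.4 kHz ≤ fs/2 = 24 kHz, appears at 16.4 kHz.
127.6 kHz mod fs = 31.6 kHz.
31.6 kHz > fs/2 = 24 kHz, folds to fs − 31.6 kHz = 16.4 kHz.
127.6 kHz and 160.4 kHz both map to 16.4 kHz.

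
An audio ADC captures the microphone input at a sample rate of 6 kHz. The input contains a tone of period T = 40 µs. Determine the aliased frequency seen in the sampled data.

T = 40 µs → f = 1/T = 25 kHz.
25 kHz mod fs = 1 kHz.
1 kHz ≤ fs/2 = 3 kHz, appears at 1 kHz.

1 kHz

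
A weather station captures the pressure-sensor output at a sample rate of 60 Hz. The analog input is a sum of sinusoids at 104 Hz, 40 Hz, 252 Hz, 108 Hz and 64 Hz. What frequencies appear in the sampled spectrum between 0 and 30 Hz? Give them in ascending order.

4 Hz, 12 Hz, 16 Hz, 20 Hz

fs/2 = 30 Hz.
104 Hz mod fs = 44 Hz.
44 Hz > fs/2 = 30 Hz, folds to fs − 44 Hz = 16 Hz.
40 Hz > fs/2 = 30 Hz, folds to fs − 40 Hz = 20 Hz.
252 Hz mod fs = 12 Hz.
12 Hz ≤ fs/2 = 30 Hz, appears at 12 Hz.
108 Hz mod fs = 48 Hz.
48 Hz > fs/2 = 30 Hz, folds to fs − 48 Hz = 12 Hz.
64 Hz mod fs = 4 Hz.
4 Hz ≤ fs/2 = 30 Hz, appears at 4 Hz.
Distinct values: {4 Hz, 12 Hz, 16 Hz, 20 Hz}.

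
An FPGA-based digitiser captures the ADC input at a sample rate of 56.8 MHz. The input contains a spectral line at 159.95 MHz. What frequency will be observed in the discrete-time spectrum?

159.95 MHz mod fs = 46.35 MHz.
46.35 MHz > fs/2 = 28.4 MHz, folds to fs − 46.35 MHz = 10.45 MHz.

10.45 MHz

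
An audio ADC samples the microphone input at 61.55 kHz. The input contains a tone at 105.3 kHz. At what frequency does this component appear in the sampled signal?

17.8 kHz

105.3 kHz mod fs = 43.75 kHz.
43.75 kHz > fs/2 = 30.775 kHz, folds to fs − 43.75 kHz = 17.8 kHz.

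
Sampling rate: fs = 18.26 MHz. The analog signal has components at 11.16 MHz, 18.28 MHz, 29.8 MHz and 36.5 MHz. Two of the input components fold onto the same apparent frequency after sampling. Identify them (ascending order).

18.28 MHz, 36.5 MHz

fs/2 = 9.13 MHz.
11.16 MHz > fs/2 = 9.13 MHz, folds to fs − 11.16 MHz = 7.1 MHz.
18.28 MHz mod fs = 0.02 MHz.
0.02 MHz ≤ fs/2 = 9.13 MHz, appears at 0.02 MHz.
29.8 MHz mod fs = 11.54 MHz.
11.54 MHz > fs/2 = 9.13 MHz, folds to fs − 11.54 MHz = 6.72 MHz.
36.5 MHz mod fs = 18.24 MHz.
18.24 MHz > fs/2 = 9.13 MHz, folds to fs − 18.24 MHz = 0.02 MHz.
18.28 MHz and 36.5 MHz both map to 0.02 MHz.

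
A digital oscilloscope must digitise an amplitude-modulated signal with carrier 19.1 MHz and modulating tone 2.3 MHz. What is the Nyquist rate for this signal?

42.8 MHz

AM sidebands sit at fc ± fm = 16.8 MHz and 21.4 MHz.
Highest-frequency component: 21.4 MHz.
Nyquist rate = 2 × 21.4 MHz = 42.8 MHz.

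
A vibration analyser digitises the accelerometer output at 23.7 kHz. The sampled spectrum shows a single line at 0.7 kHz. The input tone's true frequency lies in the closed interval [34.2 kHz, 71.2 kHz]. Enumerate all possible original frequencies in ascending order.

Frequencies that alias to 0.7 kHz are k·fs ± 0.7 kHz for integer k ≥ 0.
k=0: 0.7 kHz.
k=1: 23 kHz, 24.4 kHz.
k=2: 46.7 kHz, 48.1 kHz.
k=3: 70.4 kHz, 71.8 kHz.
k=4: 94.1 kHz, 95.5 kHz.
Within [34.2 kHz, 71.2 kHz]: 46.7 kHz, 48.1 kHz, 70.4 kHz.

46.7 kHz, 48.1 kHz, 70.4 kHz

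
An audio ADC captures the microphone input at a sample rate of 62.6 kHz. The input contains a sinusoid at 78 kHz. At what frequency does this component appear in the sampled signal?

78 kHz mod fs = 15.4 kHz.
15.4 kHz ≤ fs/2 = 31.3 kHz, appears at 15.4 kHz.

15.4 kHz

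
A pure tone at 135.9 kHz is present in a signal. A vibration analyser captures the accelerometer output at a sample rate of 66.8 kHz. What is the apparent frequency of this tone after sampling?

2.3 kHz

135.9 kHz mod fs = 2.3 kHz.
2.3 kHz ≤ fs/2 = 33.4 kHz, appears at 2.3 kHz.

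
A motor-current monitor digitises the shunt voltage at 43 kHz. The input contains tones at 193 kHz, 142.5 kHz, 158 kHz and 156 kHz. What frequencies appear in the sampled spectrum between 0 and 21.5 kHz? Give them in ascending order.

13.5 kHz, 14 kHz, 16 kHz, 21 kHz

fs/2 = 21.5 kHz.
193 kHz mod fs = 21 kHz.
21 kHz ≤ fs/2 = 21.5 kHz, appears at 21 kHz.
142.5 kHz mod fs = 13.5 kHz.
13.5 kHz ≤ fs/2 = 21.5 kHz, appears at 13.5 kHz.
158 kHz mod fs = 29 kHz.
29 kHz > fs/2 = 21.5 kHz, folds to fs − 29 kHz = 14 kHz.
156 kHz mod fs = 27 kHz.
27 kHz > fs/2 = 21.5 kHz, folds to fs − 27 kHz = 16 kHz.
Distinct values: {13.5 kHz, 14 kHz, 16 kHz, 21 kHz}.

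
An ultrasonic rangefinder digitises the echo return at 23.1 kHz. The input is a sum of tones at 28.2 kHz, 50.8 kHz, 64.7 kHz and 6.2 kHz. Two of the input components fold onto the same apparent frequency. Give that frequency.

4.6 kHz

fs/2 = 11.55 kHz.
28.2 kHz mod fs = 5.1 kHz.
5.1 kHz ≤ fs/2 = 11.55 kHz, appears at 5.1 kHz.
50.8 kHz mod fs = 4.6 kHz.
4.6 kHz ≤ fs/2 = 11.55 kHz, appears at 4.6 kHz.
64.7 kHz mod fs = 18.5 kHz.
18.5 kHz > fs/2 = 11.55 kHz, folds to fs − 18.5 kHz = 4.6 kHz.
6.2 kHz ≤ fs/2 = 11.55 kHz, passes unchanged.
50.8 kHz and 64.7 kHz both map to 4.6 kHz.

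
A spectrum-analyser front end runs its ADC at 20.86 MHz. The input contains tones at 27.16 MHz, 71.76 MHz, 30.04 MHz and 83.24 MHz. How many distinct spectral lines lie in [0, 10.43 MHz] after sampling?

fs/2 = 10.43 MHz.
27.16 MHz mod fs = 6.3 MHz.
6.3 MHz ≤ fs/2 = 10.43 MHz, appears at 6.3 MHz.
71.76 MHz mod fs = 9.18 MHz.
9.18 MHz ≤ fs/2 = 10.43 MHz, appears at 9.18 MHz.
30.04 MHz mod fs = 9.18 MHz.
9.18 MHz ≤ fs/2 = 10.43 MHz, appears at 9.18 MHz.
83.24 MHz mod fs = 20.66 MHz.
20.66 MHz > fs/2 = 10.43 MHz, folds to fs − 20.66 MHz = 0.2 MHz.
Distinct values: {0.2 MHz, 6.3 MHz, 9.18 MHz} → 3.

3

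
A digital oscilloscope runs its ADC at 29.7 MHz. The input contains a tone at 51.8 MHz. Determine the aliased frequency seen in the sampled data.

51.8 MHz mod fs = 22.1 MHz.
22.1 MHz > fs/2 = 14.85 MHz, folds to fs − 22.1 MHz = 7.6 MHz.

7.6 MHz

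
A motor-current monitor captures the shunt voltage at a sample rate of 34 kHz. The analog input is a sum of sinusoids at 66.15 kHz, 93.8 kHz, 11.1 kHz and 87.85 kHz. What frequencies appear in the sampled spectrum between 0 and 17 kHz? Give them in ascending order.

1.85 kHz, 8.2 kHz, 11.1 kHz, 14.15 kHz

fs/2 = 17 kHz.
66.15 kHz mod fs = 32.15 kHz.
32.15 kHz > fs/2 = 17 kHz, folds to fs − 32.15 kHz = 1.85 kHz.
93.8 kHz mod fs = 25.8 kHz.
25.8 kHz > fs/2 = 17 kHz, folds to fs − 25.8 kHz = 8.2 kHz.
11.1 kHz ≤ fs/2 = 17 kHz, passes unchanged.
87.85 kHz mod fs = 19.85 kHz.
19.85 kHz > fs/2 = 17 kHz, folds to fs − 19.85 kHz = 14.15 kHz.
Distinct values: {1.85 kHz, 8.2 kHz, 11.1 kHz, 14.15 kHz}.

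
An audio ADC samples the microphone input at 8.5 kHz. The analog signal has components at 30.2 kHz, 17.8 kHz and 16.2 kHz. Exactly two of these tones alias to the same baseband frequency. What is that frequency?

0.8 kHz

fs/2 = 4.25 kHz.
30.2 kHz mod fs = 4.7 kHz.
4.7 kHz > fs/2 = 4.25 kHz, folds to fs − 4.7 kHz = 3.8 kHz.
17.8 kHz mod fs = 0.8 kHz.
0.8 kHz ≤ fs/2 = 4.25 kHz, appears at 0.8 kHz.
16.2 kHz mod fs = 7.7 kHz.
7.7 kHz > fs/2 = 4.25 kHz, folds to fs − 7.7 kHz = 0.8 kHz.
16.2 kHz and 17.8 kHz both map to 0.8 kHz.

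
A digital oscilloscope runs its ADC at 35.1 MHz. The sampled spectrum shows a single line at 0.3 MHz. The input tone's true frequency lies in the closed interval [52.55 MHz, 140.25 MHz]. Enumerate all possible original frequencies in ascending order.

69.9 MHz, 70.5 MHz, 105 MHz, 105.6 MHz, 140.1 MHz

Frequencies that alias to 0.3 MHz are k·fs ± 0.3 MHz for integer k ≥ 0.
k=0: 0.3 MHz.
k=1: 34.8 MHz, 35.4 MHz.
k=2: 69.9 MHz, 70.5 MHz.
k=3: 105 MHz, 105.6 MHz.
k=4: 140.1 MHz, 140.7 MHz.
k=5: 175.2 MHz, 175.8 MHz.
Within [52.55 MHz, 140.25 MHz]: 69.9 MHz, 70.5 MHz, 105 MHz, 105.6 MHz, 140.1 MHz.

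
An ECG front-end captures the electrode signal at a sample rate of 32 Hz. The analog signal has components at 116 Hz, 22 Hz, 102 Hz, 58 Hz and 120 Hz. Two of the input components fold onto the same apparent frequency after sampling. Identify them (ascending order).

58 Hz, 102 Hz

fs/2 = 16 Hz.
116 Hz mod fs = 20 Hz.
20 Hz > fs/2 = 16 Hz, folds to fs − 20 Hz = 12 Hz.
22 Hz > fs/2 = 16 Hz, folds to fs − 22 Hz = 10 Hz.
102 Hz mod fs = 6 Hz.
6 Hz ≤ fs/2 = 16 Hz, appears at 6 Hz.
58 Hz mod fs = 26 Hz.
26 Hz > fs/2 = 16 Hz, folds to fs − 26 Hz = 6 Hz.
120 Hz mod fs = 24 Hz.
24 Hz > fs/2 = 16 Hz, folds to fs − 24 Hz = 8 Hz.
58 Hz and 102 Hz both map to 6 Hz.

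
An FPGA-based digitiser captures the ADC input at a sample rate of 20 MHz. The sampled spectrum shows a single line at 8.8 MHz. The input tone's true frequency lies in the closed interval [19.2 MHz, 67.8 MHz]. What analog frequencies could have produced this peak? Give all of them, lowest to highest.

28.8 MHz, 31.2 MHz, 48.8 MHz, 51.2 MHz

Frequencies that alias to 8.8 MHz are k·fs ± 8.8 MHz for integer k ≥ 0.
k=0: 8.8 MHz.
k=1: 11.2 MHz, 28.8 MHz.
k=2: 31.2 MHz, 48.8 MHz.
k=3: 51.2 MHz, 68.8 MHz.
k=4: 71.2 MHz, 88.8 MHz.
Within [19.2 MHz, 67.8 MHz]: 28.8 MHz, 31.2 MHz, 48.8 MHz, 51.2 MHz.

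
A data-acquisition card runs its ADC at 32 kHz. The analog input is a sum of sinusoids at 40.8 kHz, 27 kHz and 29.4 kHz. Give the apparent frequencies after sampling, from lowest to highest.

fs/2 = 16 kHz.
40.8 kHz mod fs = 8.8 kHz.
8.8 kHz ≤ fs/2 = 16 kHz, appears at 8.8 kHz.
27 kHz > fs/2 = 16 kHz, folds to fs − 27 kHz = 5 kHz.
29.4 kHz > fs/2 = 16 kHz, folds to fs − 29.4 kHz = 2.6 kHz.
Distinct values: {2.6 kHz, 5 kHz, 8.8 kHz}.

2.6 kHz, 5 kHz, 8.8 kHz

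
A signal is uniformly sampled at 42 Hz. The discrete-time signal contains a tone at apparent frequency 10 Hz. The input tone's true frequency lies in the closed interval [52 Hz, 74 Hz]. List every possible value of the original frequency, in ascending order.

52 Hz, 74 Hz

Frequencies that alias to 10 Hz are k·fs ± 10 Hz for integer k ≥ 0.
k=0: 10 Hz.
k=1: 32 Hz, 52 Hz.
k=2: 74 Hz, 94 Hz.
k=3: 116 Hz, 136 Hz.
Within [52 Hz, 74 Hz]: 52 Hz, 74 Hz.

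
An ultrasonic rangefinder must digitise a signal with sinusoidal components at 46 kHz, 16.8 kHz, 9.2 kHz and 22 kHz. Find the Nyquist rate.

92 kHz

Highest-frequency component: 46 kHz.
Nyquist rate = 2 × 46 kHz = 92 kHz.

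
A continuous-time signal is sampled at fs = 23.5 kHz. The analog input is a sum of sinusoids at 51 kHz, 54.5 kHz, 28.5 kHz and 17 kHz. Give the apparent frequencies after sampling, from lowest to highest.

fs/2 = 11.75 kHz.
51 kHz mod fs = 4 kHz.
4 kHz ≤ fs/2 = 11.75 kHz, appears at 4 kHz.
54.5 kHz mod fs = 7.5 kHz.
7.5 kHz ≤ fs/2 = 11.75 kHz, appears at 7.5 kHz.
28.5 kHz mod fs = 5 kHz.
5 kHz ≤ fs/2 = 11.75 kHz, appears at 5 kHz.
17 kHz > fs/2 = 11.75 kHz, folds to fs − 17 kHz = 6.5 kHz.
Distinct values: {4 kHz, 5 kHz, 6.5 kHz, 7.5 kHz}.

4 kHz, 5 kHz, 6.5 kHz, 7.5 kHz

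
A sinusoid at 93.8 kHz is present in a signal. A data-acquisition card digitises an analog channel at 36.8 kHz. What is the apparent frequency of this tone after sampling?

93.8 kHz mod fs = 20.2 kHz.
20.2 kHz > fs/2 = 18.4 kHz, folds to fs − 20.2 kHz = 16.6 kHz.

16.6 kHz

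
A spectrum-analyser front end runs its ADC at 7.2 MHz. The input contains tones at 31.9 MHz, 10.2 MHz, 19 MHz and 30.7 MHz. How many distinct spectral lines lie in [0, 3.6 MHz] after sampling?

4

fs/2 = 3.6 MHz.
31.9 MHz mod fs = 3.1 MHz.
3.1 MHz ≤ fs/2 = 3.6 MHz, appears at 3.1 MHz.
10.2 MHz mod fs = 3 MHz.
3 MHz ≤ fs/2 = 3.6 MHz, appears at 3 MHz.
19 MHz mod fs = 4.6 MHz.
4.6 MHz > fs/2 = 3.6 MHz, folds to fs − 4.6 MHz = 2.6 MHz.
30.7 MHz mod fs = 1.9 MHz.
1.9 MHz ≤ fs/2 = 3.6 MHz, appears at 1.9 MHz.
Distinct values: {1.9 MHz, 2.6 MHz, 3 MHz, 3.1 MHz} → 4.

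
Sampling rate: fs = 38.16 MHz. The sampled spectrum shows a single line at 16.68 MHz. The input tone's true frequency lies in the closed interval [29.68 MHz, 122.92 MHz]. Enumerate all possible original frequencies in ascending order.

Frequencies that alias to 16.68 MHz are k·fs ± 16.68 MHz for integer k ≥ 0.
k=0: 16.68 MHz.
k=1: 21.48 MHz, 54.84 MHz.
k=2: 59.64 MHz, 93 MHz.
k=3: 97.8 MHz, 131.16 MHz.
k=4: 135.96 MHz, 169.32 MHz.
Within [29.68 MHz, 122.92 MHz]: 54.84 MHz, 59.64 MHz, 93 MHz, 97.8 MHz.

54.84 MHz, 59.64 MHz, 93 MHz, 97.8 MHz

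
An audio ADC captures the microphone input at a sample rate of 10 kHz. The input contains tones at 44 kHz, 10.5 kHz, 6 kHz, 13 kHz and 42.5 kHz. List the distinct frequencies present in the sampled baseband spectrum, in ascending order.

0.5 kHz, 2.5 kHz, 3 kHz, 4 kHz

fs/2 = 5 kHz.
44 kHz mod fs = 4 kHz.
4 kHz ≤ fs/2 = 5 kHz, appears at 4 kHz.
10.5 kHz mod fs = 0.5 kHz.
0.5 kHz ≤ fs/2 = 5 kHz, appears at 0.5 kHz.
6 kHz > fs/2 = 5 kHz, folds to fs − 6 kHz = 4 kHz.
13 kHz mod fs = 3 kHz.
3 kHz ≤ fs/2 = 5 kHz, appears at 3 kHz.
42.5 kHz mod fs = 2.5 kHz.
2.5 kHz ≤ fs/2 = 5 kHz, appears at 2.5 kHz.
Distinct values: {0.5 kHz, 2.5 kHz, 3 kHz, 4 kHz}.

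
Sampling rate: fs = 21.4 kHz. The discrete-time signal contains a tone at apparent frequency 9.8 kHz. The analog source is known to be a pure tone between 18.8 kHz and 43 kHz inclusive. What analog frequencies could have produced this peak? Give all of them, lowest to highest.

31.2 kHz, 33 kHz

Frequencies that alias to 9.8 kHz are k·fs ± 9.8 kHz for integer k ≥ 0.
k=0: 9.8 kHz.
k=1: 11.6 kHz, 31.2 kHz.
k=2: 33 kHz, 52.6 kHz.
k=3: 54.4 kHz, 74 kHz.
Within [18.8 kHz, 43 kHz]: 31.2 kHz, 33 kHz.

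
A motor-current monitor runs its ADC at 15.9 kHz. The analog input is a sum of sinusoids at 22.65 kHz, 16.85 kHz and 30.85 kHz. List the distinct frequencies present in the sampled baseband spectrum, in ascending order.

0.95 kHz, 6.75 kHz

fs/2 = 7.95 kHz.
22.65 kHz mod fs = 6.75 kHz.
6.75 kHz ≤ fs/2 = 7.95 kHz, appears at 6.75 kHz.
16.85 kHz mod fs = 0.95 kHz.
0.95 kHz ≤ fs/2 = 7.95 kHz, appears at 0.95 kHz.
30.85 kHz mod fs = 14.95 kHz.
14.95 kHz > fs/2 = 7.95 kHz, folds to fs − 14.95 kHz = 0.95 kHz.
Distinct values: {0.95 kHz, 6.75 kHz}.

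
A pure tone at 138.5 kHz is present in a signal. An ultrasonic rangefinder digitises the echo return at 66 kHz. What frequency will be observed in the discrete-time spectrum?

6.5 kHz

138.5 kHz mod fs = 6.5 kHz.
6.5 kHz ≤ fs/2 = 33 kHz, appears at 6.5 kHz.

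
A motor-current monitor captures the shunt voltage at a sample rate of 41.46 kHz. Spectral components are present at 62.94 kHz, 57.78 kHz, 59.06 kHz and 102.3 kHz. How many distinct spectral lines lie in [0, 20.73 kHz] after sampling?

4

fs/2 = 20.73 kHz.
62.94 kHz mod fs = 21.48 kHz.
21.48 kHz > fs/2 = 20.73 kHz, folds to fs − 21.48 kHz = 19.98 kHz.
57.78 kHz mod fs = 16.32 kHz.
16.32 kHz ≤ fs/2 = 20.73 kHz, appears at 16.32 kHz.
59.06 kHz mod fs = 17.6 kHz.
17.6 kHz ≤ fs/2 = 20.73 kHz, appears at 17.6 kHz.
102.3 kHz mod fs = 19.38 kHz.
19.38 kHz ≤ fs/2 = 20.73 kHz, appears at 19.38 kHz.
Distinct values: {16.32 kHz, 17.6 kHz, 19.38 kHz, 19.98 kHz} → 4.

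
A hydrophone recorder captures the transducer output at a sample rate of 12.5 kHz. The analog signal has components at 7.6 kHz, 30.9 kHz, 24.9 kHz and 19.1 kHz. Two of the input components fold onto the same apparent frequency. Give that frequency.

5.9 kHz

fs/2 = 6.25 kHz.
7.6 kHz > fs/2 = 6.25 kHz, folds to fs − 7.6 kHz = 4.9 kHz.
30.9 kHz mod fs = 5.9 kHz.
5.9 kHz ≤ fs/2 = 6.25 kHz, appears at 5.9 kHz.
24.9 kHz mod fs = 12.4 kHz.
12.4 kHz > fs/2 = 6.25 kHz, folds to fs − 12.4 kHz = 0.1 kHz.
19.1 kHz mod fs = 6.6 kHz.
6.6 kHz > fs/2 = 6.25 kHz, folds to fs − 6.6 kHz = 5.9 kHz.
19.1 kHz and 30.9 kHz both map to 5.9 kHz.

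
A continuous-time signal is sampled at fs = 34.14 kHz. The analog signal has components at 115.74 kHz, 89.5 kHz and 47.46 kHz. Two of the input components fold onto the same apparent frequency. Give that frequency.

13.32 kHz

fs/2 = 17.07 kHz.
115.74 kHz mod fs = 13.32 kHz.
13.32 kHz ≤ fs/2 = 17.07 kHz, appears at 13.32 kHz.
89.5 kHz mod fs = 21.22 kHz.
21.22 kHz > fs/2 = 17.07 kHz, folds to fs − 21.22 kHz = 12.92 kHz.
47.46 kHz mod fs = 13.32 kHz.
13.32 kHz ≤ fs/2 = 17.07 kHz, appears at 13.32 kHz.
47.46 kHz and 115.74 kHz both map to 13.32 kHz.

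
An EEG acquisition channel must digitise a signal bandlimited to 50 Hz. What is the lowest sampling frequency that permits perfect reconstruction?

Nyquist rate = 2 × 50 Hz = 100 Hz.

100 Hz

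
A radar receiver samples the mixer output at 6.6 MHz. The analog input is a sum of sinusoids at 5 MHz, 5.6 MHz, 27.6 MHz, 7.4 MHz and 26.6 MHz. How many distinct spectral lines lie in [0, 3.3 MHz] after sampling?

fs/2 = 3.3 MHz.
5 MHz > fs/2 = 3.3 MHz, folds to fs − 5 MHz = 1.6 MHz.
5.6 MHz > fs/2 = 3.3 MHz, folds to fs − 5.6 MHz = 1 MHz.
27.6 MHz mod fs = 1.2 MHz.
1.2 MHz ≤ fs/2 = 3.3 MHz, appears at 1.2 MHz.
7.4 MHz mod fs = 0.8 MHz.
0.8 MHz ≤ fs/2 = 3.3 MHz, appears at 0.8 MHz.
26.6 MHz mod fs = 0.2 MHz.
0.2 MHz ≤ fs/2 = 3.3 MHz, appears at 0.2 MHz.
Distinct values: {0.2 MHz, 0.8 MHz, 1 MHz, 1.2 MHz, 1.6 MHz} → 5.

5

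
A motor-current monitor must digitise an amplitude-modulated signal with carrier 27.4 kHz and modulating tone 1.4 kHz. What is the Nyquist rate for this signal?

AM sidebands sit at fc ± fm = 26 kHz and 28.8 kHz.
Highest-frequency component: 28.8 kHz.
Nyquist rate = 2 × 28.8 kHz = 57.6 kHz.

57.6 kHz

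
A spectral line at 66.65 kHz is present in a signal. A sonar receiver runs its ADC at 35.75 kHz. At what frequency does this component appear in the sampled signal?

66.65 kHz mod fs = 30.9 kHz.
30.9 kHz > fs/2 = 17.875 kHz, folds to fs − 30.9 kHz = 4.85 kHz.

4.85 kHz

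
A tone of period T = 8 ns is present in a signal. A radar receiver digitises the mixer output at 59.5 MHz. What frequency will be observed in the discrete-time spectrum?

T = 8 ns → f = 1/T = 125 MHz.
125 MHz mod fs = 6 MHz.
6 MHz ≤ fs/2 = 29.75 MHz, appears at 6 MHz.

6 MHz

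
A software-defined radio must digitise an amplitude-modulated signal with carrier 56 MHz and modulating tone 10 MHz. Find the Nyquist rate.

132 MHz

AM sidebands sit at fc ± fm = 46 MHz and 66 MHz.
Highest-frequency component: 66 MHz.
Nyquist rate = 2 × 66 MHz = 132 MHz.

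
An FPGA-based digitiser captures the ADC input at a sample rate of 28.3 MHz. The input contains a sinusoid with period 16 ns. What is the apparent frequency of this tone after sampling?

5.9 MHz

T = 16 ns → f = 1/T = 62.5 MHz.
62.5 MHz mod fs = 5.9 MHz.
5.9 MHz ≤ fs/2 = 14.15 MHz, appears at 5.9 MHz.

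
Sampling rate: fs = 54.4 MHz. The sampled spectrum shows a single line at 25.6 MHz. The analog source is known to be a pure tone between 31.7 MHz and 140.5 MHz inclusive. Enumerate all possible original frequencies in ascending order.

Frequencies that alias to 25.6 MHz are k·fs ± 25.6 MHz for integer k ≥ 0.
k=0: 25.6 MHz.
k=1: 28.8 MHz, 80 MHz.
k=2: 83.2 MHz, 134.4 MHz.
k=3: 137.6 MHz, 188.8 MHz.
k=4: 192 MHz, 243.2 MHz.
Within [31.7 MHz, 140.5 MHz]: 80 MHz, 83.2 MHz, 134.4 MHz, 137.6 MHz.

80 MHz, 83.2 MHz, 134.4 MHz, 137.6 MHz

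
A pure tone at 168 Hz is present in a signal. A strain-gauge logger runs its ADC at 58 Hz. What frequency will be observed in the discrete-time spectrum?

168 Hz mod fs = 52 Hz.
52 Hz > fs/2 = 29 Hz, folds to fs − 52 Hz = 6 Hz.

6 Hz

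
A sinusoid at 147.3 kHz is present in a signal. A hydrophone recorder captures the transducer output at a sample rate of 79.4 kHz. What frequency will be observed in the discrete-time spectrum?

147.3 kHz mod fs = 67.9 kHz.
67.9 kHz > fs/2 = 39.7 kHz, folds to fs − 67.9 kHz = 11.5 kHz.

11.5 kHz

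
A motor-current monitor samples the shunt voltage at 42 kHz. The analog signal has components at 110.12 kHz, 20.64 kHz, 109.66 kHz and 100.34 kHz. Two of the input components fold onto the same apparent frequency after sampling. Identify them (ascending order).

100.34 kHz, 109.66 kHz

fs/2 = 21 kHz.
110.12 kHz mod fs = 26.12 kHz.
26.12 kHz > fs/2 = 21 kHz, folds to fs − 26.12 kHz = 15.88 kHz.
20.64 kHz ≤ fs/2 = 21 kHz, passes unchanged.
109.66 kHz mod fs = 25.66 kHz.
25.66 kHz > fs/2 = 21 kHz, folds to fs − 25.66 kHz = 16.34 kHz.
100.34 kHz mod fs = 16.34 kHz.
16.34 kHz ≤ fs/2 = 21 kHz, appears at 16.34 kHz.
100.34 kHz and 109.66 kHz both map to 16.34 kHz.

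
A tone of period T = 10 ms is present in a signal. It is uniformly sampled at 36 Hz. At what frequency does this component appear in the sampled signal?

8 Hz

T = 10 ms → f = 1/T = 100 Hz.
100 Hz mod fs = 28 Hz.
28 Hz > fs/2 = 18 Hz, folds to fs − 28 Hz = 8 Hz.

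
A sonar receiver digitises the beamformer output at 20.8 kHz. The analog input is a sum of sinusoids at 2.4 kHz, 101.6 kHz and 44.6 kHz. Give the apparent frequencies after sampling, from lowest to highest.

fs/2 = 10.4 kHz.
2.4 kHz ≤ fs/2 = 10.4 kHz, passes unchanged.
101.6 kHz mod fs = 18.4 kHz.
18.4 kHz > fs/2 = 10.4 kHz, folds to fs − 18.4 kHz = 2.4 kHz.
44.6 kHz mod fs = 3 kHz.
3 kHz ≤ fs/2 = 10.4 kHz, appears at 3 kHz.
Distinct values: {2.4 kHz, 3 kHz}.

2.4 kHz, 3 kHz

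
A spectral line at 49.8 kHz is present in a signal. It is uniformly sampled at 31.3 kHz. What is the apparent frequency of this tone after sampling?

49.8 kHz mod fs = 18.5 kHz.
18.5 kHz > fs/2 = 15.65 kHz, folds to fs − 18.5 kHz = 12.8 kHz.

12.8 kHz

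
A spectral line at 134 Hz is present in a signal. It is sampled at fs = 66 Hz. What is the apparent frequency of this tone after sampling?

134 Hz mod fs = 2 Hz.
2 Hz ≤ fs/2 = 33 Hz, appears at 2 Hz.

2 Hz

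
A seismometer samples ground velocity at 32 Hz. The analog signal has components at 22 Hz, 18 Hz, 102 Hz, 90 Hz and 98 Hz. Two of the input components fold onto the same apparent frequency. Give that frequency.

6 Hz

fs/2 = 16 Hz.
22 Hz > fs/2 = 16 Hz, folds to fs − 22 Hz = 10 Hz.
18 Hz > fs/2 = 16 Hz, folds to fs − 18 Hz = 14 Hz.
102 Hz mod fs = 6 Hz.
6 Hz ≤ fs/2 = 16 Hz, appears at 6 Hz.
90 Hz mod fs = 26 Hz.
26 Hz > fs/2 = 16 Hz, folds to fs − 26 Hz = 6 Hz.
98 Hz mod fs = 2 Hz.
2 Hz ≤ fs/2 = 16 Hz, appears at 2 Hz.
90 Hz and 102 Hz both map to 6 Hz.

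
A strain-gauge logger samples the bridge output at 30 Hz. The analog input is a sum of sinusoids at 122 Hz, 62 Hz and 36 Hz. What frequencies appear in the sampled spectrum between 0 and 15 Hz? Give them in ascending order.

2 Hz, 6 Hz

fs/2 = 15 Hz.
122 Hz mod fs = 2 Hz.
2 Hz ≤ fs/2 = 15 Hz, appears at 2 Hz.
62 Hz mod fs = 2 Hz.
2 Hz ≤ fs/2 = 15 Hz, appears at 2 Hz.
36 Hz mod fs = 6 Hz.
6 Hz ≤ fs/2 = 15 Hz, appears at 6 Hz.
Distinct values: {2 Hz, 6 Hz}.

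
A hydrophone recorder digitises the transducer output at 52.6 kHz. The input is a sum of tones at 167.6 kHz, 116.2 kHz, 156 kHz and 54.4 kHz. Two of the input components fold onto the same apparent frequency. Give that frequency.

fs/2 = 26.3 kHz.
167.6 kHz mod fs = 9.8 kHz.
9.8 kHz ≤ fs/2 = 26.3 kHz, appears at 9.8 kHz.
116.2 kHz mod fs = 11 kHz.
11 kHz ≤ fs/2 = 26.3 kHz, appears at 11 kHz.
156 kHz mod fs = 50.8 kHz.
50.8 kHz > fs/2 = 26.3 kHz, folds to fs − 50.8 kHz = 1.8 kHz.
54.4 kHz mod fs = 1.8 kHz.
1.8 kHz ≤ fs/2 = 26.3 kHz, appears at 1.8 kHz.
54.4 kHz and 156 kHz both map to 1.8 kHz.

1.8 kHz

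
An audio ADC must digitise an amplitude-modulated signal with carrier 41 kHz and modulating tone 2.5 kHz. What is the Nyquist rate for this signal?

87 kHz

AM sidebands sit at fc ± fm = 38.5 kHz and 43.5 kHz.
Highest-frequency component: 43.5 kHz.
Nyquist rate = 2 × 43.5 kHz = 87 kHz.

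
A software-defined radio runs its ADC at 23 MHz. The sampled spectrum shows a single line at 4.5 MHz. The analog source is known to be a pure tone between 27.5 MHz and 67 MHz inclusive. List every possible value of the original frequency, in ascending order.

27.5 MHz, 41.5 MHz, 50.5 MHz, 64.5 MHz

Frequencies that alias to 4.5 MHz are k·fs ± 4.5 MHz for integer k ≥ 0.
k=0: 4.5 MHz.
k=1: 18.5 MHz, 27.5 MHz.
k=2: 41.5 MHz, 50.5 MHz.
k=3: 64.5 MHz, 73.5 MHz.
k=4: 87.5 MHz, 96.5 MHz.
Within [27.5 MHz, 67 MHz]: 27.5 MHz, 41.5 MHz, 50.5 MHz, 64.5 MHz.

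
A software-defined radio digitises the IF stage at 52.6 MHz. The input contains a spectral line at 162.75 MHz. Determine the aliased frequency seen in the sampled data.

162.75 MHz mod fs = 4.95 MHz.
4.95 MHz ≤ fs/2 = 26.3 MHz, appears at 4.95 MHz.

4.95 MHz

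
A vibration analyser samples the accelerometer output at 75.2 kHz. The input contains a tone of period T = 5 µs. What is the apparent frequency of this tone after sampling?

25.6 kHz

T = 5 µs → f = 1/T = 200 kHz.
200 kHz mod fs = 49.6 kHz.
49.6 kHz > fs/2 = 37.6 kHz, folds to fs − 49.6 kHz = 25.6 kHz.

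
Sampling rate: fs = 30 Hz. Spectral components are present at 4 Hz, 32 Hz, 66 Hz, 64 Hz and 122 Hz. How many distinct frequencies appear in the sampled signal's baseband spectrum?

fs/2 = 15 Hz.
4 Hz ≤ fs/2 = 15 Hz, passes unchanged.
32 Hz mod fs = 2 Hz.
2 Hz ≤ fs/2 = 15 Hz, appears at 2 Hz.
66 Hz mod fs = 6 Hz.
6 Hz ≤ fs/2 = 15 Hz, appears at 6 Hz.
64 Hz mod fs = 4 Hz.
4 Hz ≤ fs/2 = 15 Hz, appears at 4 Hz.
122 Hz mod fs = 2 Hz.
2 Hz ≤ fs/2 = 15 Hz, appears at 2 Hz.
Distinct values: {2 Hz, 4 Hz, 6 Hz} → 3.

3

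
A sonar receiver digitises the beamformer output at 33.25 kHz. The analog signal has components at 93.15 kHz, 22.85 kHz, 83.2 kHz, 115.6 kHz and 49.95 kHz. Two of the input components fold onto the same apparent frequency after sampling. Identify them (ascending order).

fs/2 = 16.625 kHz.
93.15 kHz mod fs = 26.65 kHz.
26.65 kHz > fs/2 = 16.625 kHz, folds to fs − 26.65 kHz = 6.6 kHz.
22.85 kHz > fs/2 = 16.625 kHz, folds to fs − 22.85 kHz = 10.4 kHz.
83.2 kHz mod fs = 16.7 kHz.
16.7 kHz > fs/2 = 16.625 kHz, folds to fs − 16.7 kHz = 16.55 kHz.
115.6 kHz mod fs = 15.85 kHz.
15.85 kHz ≤ fs/2 = 16.625 kHz, appears at 15.85 kHz.
49.95 kHz mod fs = 16.7 kHz.
16.7 kHz > fs/2 = 16.625 kHz, folds to fs − 16.7 kHz = 16.55 kHz.
49.95 kHz and 83.2 kHz both map to 16.55 kHz.

49.95 kHz, 83.2 kHz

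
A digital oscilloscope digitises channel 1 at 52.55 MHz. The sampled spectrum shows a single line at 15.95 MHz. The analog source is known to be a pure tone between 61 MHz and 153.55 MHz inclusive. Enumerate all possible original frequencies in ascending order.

68.5 MHz, 89.15 MHz, 121.05 MHz, 141.7 MHz

Frequencies that alias to 15.95 MHz are k·fs ± 15.95 MHz for integer k ≥ 0.
k=0: 15.95 MHz.
k=1: 36.6 MHz, 68.5 MHz.
k=2: 89.15 MHz, 121.05 MHz.
k=3: 141.7 MHz, 173.6 MHz.
k=4: 194.25 MHz, 226.15 MHz.
Within [61 MHz, 153.55 MHz]: 68.5 MHz, 89.15 MHz, 121.05 MHz, 141.7 MHz.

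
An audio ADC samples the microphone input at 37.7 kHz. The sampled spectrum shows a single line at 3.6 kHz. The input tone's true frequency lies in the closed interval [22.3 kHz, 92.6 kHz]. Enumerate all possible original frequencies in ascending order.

34.1 kHz, 41.3 kHz, 71.8 kHz, 79 kHz

Frequencies that alias to 3.6 kHz are k·fs ± 3.6 kHz for integer k ≥ 0.
k=0: 3.6 kHz.
k=1: 34.1 kHz, 41.3 kHz.
k=2: 71.8 kHz, 79 kHz.
k=3: 109.5 kHz, 116.7 kHz.
Within [22.3 kHz, 92.6 kHz]: 34.1 kHz, 41.3 kHz, 71.8 kHz, 79 kHz.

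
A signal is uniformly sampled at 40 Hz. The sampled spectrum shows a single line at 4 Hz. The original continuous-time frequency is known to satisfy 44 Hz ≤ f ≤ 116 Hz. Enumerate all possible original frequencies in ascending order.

44 Hz, 76 Hz, 84 Hz, 116 Hz

Frequencies that alias to 4 Hz are k·fs ± 4 Hz for integer k ≥ 0.
k=0: 4 Hz.
k=1: 36 Hz, 44 Hz.
k=2: 76 Hz, 84 Hz.
k=3: 116 Hz, 124 Hz.
k=4: 156 Hz, 164 Hz.
Within [44 Hz, 116 Hz]: 44 Hz, 76 Hz, 84 Hz, 116 Hz.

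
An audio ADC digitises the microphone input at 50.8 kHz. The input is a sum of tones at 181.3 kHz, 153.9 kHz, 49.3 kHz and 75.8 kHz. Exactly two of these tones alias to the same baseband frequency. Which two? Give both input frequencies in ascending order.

49.3 kHz, 153.9 kHz

fs/2 = 25.4 kHz.
181.3 kHz mod fs = 28.9 kHz.
28.9 kHz > fs/2 = 25.4 kHz, folds to fs − 28.9 kHz = 21.9 kHz.
153.9 kHz mod fs = 1.5 kHz.
1.5 kHz ≤ fs/2 = 25.4 kHz, appears at 1.5 kHz.
49.3 kHz > fs/2 = 25.4 kHz, folds to fs − 49.3 kHz = 1.5 kHz.
75.8 kHz mod fs = 25 kHz.
25 kHz ≤ fs/2 = 25.4 kHz, appears at 25 kHz.
49.3 kHz and 153.9 kHz both map to 1.5 kHz.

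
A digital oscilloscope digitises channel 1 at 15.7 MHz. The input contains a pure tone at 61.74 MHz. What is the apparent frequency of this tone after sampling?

1.06 MHz

61.74 MHz mod fs = 14.64 MHz.
14.64 MHz > fs/2 = 7.85 MHz, folds to fs − 14.64 MHz = 1.06 MHz.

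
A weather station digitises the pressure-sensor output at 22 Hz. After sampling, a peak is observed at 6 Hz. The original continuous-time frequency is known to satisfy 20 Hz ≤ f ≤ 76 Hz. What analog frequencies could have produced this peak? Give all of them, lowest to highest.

Frequencies that alias to 6 Hz are k·fs ± 6 Hz for integer k ≥ 0.
k=0: 6 Hz.
k=1: 16 Hz, 28 Hz.
k=2: 38 Hz, 50 Hz.
k=3: 60 Hz, 72 Hz.
k=4: 82 Hz, 94 Hz.
Within [20 Hz, 76 Hz]: 28 Hz, 38 Hz, 50 Hz, 60 Hz, 72 Hz.

28 Hz, 38 Hz, 50 Hz, 60 Hz, 72 Hz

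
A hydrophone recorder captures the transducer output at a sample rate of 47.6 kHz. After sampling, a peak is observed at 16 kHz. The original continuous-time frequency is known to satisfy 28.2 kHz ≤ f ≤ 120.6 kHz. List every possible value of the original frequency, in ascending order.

Frequencies that alias to 16 kHz are k·fs ± 16 kHz for integer k ≥ 0.
k=0: 16 kHz.
k=1: 31.6 kHz, 63.6 kHz.
k=2: 79.2 kHz, 111.2 kHz.
k=3: 126.8 kHz, 158.8 kHz.
Within [28.2 kHz, 120.6 kHz]: 31.6 kHz, 63.6 kHz, 79.2 kHz, 111.2 kHz.

31.6 kHz, 63.6 kHz, 79.2 kHz, 111.2 kHz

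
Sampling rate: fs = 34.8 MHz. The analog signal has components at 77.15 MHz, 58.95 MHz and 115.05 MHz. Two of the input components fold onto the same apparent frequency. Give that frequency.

fs/2 = 17.4 MHz.
77.15 MHz mod fs = 7.55 MHz.
7.55 MHz ≤ fs/2 = 17.4 MHz, appears at 7.55 MHz.
58.95 MHz mod fs = 24.15 MHz.
24.15 MHz > fs/2 = 17.4 MHz, folds to fs − 24.15 MHz = 10.65 MHz.
115.05 MHz mod fs = 10.65 MHz.
10.65 MHz ≤ fs/2 = 17.4 MHz, appears at 10.65 MHz.
58.95 MHz and 115.05 MHz both map to 10.65 MHz.

10.65 MHz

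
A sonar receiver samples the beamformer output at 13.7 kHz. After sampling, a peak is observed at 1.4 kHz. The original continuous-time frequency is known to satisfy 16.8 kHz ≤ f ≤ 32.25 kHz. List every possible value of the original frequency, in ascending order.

Frequencies that alias to 1.4 kHz are k·fs ± 1.4 kHz for integer k ≥ 0.
k=0: 1.4 kHz.
k=1: 12.3 kHz, 15.1 kHz.
k=2: 26 kHz, 28.8 kHz.
k=3: 39.7 kHz, 42.5 kHz.
Within [16.8 kHz, 32.25 kHz]: 26 kHz, 28.8 kHz.

26 kHz, 28.8 kHz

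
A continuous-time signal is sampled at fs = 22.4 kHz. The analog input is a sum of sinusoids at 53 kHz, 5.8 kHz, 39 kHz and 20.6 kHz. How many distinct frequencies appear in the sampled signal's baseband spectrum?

fs/2 = 11.2 kHz.
53 kHz mod fs = 8.2 kHz.
8.2 kHz ≤ fs/2 = 11.2 kHz, appears at 8.2 kHz.
5.8 kHz ≤ fs/2 = 11.2 kHz, passes unchanged.
39 kHz mod fs = 16.6 kHz.
16.6 kHz > fs/2 = 11.2 kHz, folds to fs − 16.6 kHz = 5.8 kHz.
20.6 kHz > fs/2 = 11.2 kHz, folds to fs − 20.6 kHz = 1.8 kHz.
Distinct values: {1.8 kHz, 5.8 kHz, 8.2 kHz} → 3.

3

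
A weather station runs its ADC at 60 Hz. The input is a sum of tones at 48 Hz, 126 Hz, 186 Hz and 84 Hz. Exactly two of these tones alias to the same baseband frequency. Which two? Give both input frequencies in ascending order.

126 Hz, 186 Hz

fs/2 = 30 Hz.
48 Hz > fs/2 = 30 Hz, folds to fs − 48 Hz = 12 Hz.
126 Hz mod fs = 6 Hz.
6 Hz ≤ fs/2 = 30 Hz, appears at 6 Hz.
186 Hz mod fs = 6 Hz.
6 Hz ≤ fs/2 = 30 Hz, appears at 6 Hz.
84 Hz mod fs = 24 Hz.
24 Hz ≤ fs/2 = 30 Hz, appears at 24 Hz.
126 Hz and 186 Hz both map to 6 Hz.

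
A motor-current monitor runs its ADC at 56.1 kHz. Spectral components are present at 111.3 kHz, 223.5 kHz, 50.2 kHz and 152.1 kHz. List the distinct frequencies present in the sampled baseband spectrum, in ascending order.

0.9 kHz, 5.9 kHz, 16.2 kHz

fs/2 = 28.05 kHz.
111.3 kHz mod fs = 55.2 kHz.
55.2 kHz > fs/2 = 28.05 kHz, folds to fs − 55.2 kHz = 0.9 kHz.
223.5 kHz mod fs = 55.2 kHz.
55.2 kHz > fs/2 = 28.05 kHz, folds to fs − 55.2 kHz = 0.9 kHz.
50.2 kHz > fs/2 = 28.05 kHz, folds to fs − 50.2 kHz = 5.9 kHz.
152.1 kHz mod fs = 39.9 kHz.
39.9 kHz > fs/2 = 28.05 kHz, folds to fs − 39.9 kHz = 16.2 kHz.
Distinct values: {0.9 kHz, 5.9 kHz, 16.2 kHz}.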